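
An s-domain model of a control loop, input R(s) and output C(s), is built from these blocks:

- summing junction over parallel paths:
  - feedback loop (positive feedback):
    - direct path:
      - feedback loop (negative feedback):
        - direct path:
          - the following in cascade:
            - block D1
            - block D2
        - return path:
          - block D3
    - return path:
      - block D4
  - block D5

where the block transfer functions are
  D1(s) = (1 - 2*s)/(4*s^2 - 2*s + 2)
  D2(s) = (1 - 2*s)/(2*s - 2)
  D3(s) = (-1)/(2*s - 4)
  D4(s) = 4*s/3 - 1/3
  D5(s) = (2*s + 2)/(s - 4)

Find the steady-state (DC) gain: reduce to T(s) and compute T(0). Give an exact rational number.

First reduce the diagram to T(s).

[1] combine D1, D2 in series, giving (4*s^2 - 4*s + 1)/(8*s^3 - 12*s^2 + 8*s - 4)
[2] apply the feedback formula to (D1*D2), D3, giving (8*s^3 - 24*s^2 + 18*s - 4)/(16*s^4 - 56*s^3 + 60*s^2 - 36*s + 15)
[3] reduce the feedback loop with forward [(D1*D2)/(1+(D1*D2)*D3)] and return D4, giving (24*s^3 - 72*s^2 + 54*s - 12)/(16*s^4 - 64*s^3 + 84*s^2 - 74*s + 41)
[4] parallel reduction of [[(D1*D2)/(1+(D1*D2)*D3)]/(1-[(D1*D2)/(1+(D1*D2)*D3)]*D4)], D5, giving (32*s^5 - 72*s^4 - 128*s^3 + 362*s^2 - 294*s + 130)/(16*s^5 - 128*s^4 + 340*s^3 - 410*s^2 + 337*s - 164)
That last expression is T(s); at s = 0 only the constant terms survive, so T(0) = 130/(-164) = -65/82.

Answer: -65/82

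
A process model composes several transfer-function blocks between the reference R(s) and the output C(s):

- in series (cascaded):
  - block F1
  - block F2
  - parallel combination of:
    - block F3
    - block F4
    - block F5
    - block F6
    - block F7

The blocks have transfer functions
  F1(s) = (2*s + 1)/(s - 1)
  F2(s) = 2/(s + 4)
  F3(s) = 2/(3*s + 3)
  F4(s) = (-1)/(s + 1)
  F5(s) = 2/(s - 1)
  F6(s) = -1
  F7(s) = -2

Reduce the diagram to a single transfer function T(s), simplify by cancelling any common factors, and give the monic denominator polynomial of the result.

Reducing step by step:

Step 1 - combine F3, F4, F5, F6, F7 in parallel = (-9*s^2 + 5*s + 16)/(3*s^2 - 3)
Step 2 - series reduction of F1, F2, (F3+F4+F5+F6+F7) = (-36*s^3 + 2*s^2 + 74*s + 32)/(3*s^4 + 9*s^3 - 15*s^2 - 9*s + 12)
The result of step 2 is T(s) in lowest terms. Its denominator has leading coefficient 3; dividing the denominator through by 3 makes it monic.

Answer: s^4 + 3*s^3 - 5*s^2 - 3*s + 4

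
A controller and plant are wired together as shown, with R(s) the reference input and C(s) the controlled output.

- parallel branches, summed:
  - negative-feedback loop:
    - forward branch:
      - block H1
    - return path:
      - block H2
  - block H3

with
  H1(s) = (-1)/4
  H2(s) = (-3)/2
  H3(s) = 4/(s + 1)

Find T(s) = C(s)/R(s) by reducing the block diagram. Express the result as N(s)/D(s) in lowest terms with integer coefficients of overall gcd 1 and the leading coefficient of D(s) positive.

(1) feedback reduction of H1, H2; result (-2)/11
(2) combine [H1/(1+H1*H2)], H3 in parallel; the result is T(s) itself (integer coefficients, no common factor, positive leading denominator coefficient)

Final answer: (42 - 2*s)/(11*s + 11)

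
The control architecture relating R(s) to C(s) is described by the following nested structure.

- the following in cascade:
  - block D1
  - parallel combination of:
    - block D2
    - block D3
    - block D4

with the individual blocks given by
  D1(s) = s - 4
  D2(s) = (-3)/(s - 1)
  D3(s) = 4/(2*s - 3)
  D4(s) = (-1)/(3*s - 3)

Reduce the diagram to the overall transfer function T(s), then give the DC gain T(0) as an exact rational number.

First reduce the diagram to T(s).

Step 1. combine D2, D3, D4 in parallel gives (18 - 8*s)/(6*s^2 - 15*s + 9)
Step 2. combine D1, (D2+D3+D4) in series gives (-8*s^2 + 50*s - 72)/(6*s^2 - 15*s + 9)
Evaluating the step-2 result (the overall T(s)) at s = 0 gives T(0) = -72/9 = -8.

Answer: -8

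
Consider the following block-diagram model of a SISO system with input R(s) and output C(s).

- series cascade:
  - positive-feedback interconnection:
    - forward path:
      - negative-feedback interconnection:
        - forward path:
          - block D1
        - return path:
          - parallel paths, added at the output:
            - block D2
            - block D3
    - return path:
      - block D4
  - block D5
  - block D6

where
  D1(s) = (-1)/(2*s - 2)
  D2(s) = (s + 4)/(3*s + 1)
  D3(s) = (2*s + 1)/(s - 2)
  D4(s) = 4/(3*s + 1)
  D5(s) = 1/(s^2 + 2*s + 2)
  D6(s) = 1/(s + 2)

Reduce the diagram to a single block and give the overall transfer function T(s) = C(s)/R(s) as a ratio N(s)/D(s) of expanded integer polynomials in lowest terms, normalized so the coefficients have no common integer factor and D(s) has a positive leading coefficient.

Step 1 - parallel reduction of D2, D3 -> (7*s^2 + 7*s - 7)/(3*s^2 - 5*s - 2)
Step 2 - feedback reduction of D1, (D2+D3) -> (-3*s^2 + 5*s + 2)/(6*s^3 - 23*s^2 - s + 11)
Step 3 - apply the feedback formula to [D1/(1+D1*(D2+D3))], D4 -> (-3*s^2 + 5*s + 2)/(6*s^3 - 23*s^2 + 3*s + 3)
Step 4 - cascade [[D1/(1+D1*(D2+D3))]/(1-[D1/(1+D1*(D2+D3))]*D4)], D5, D6 - this is the overall T(s), already in the required normalized form

Answer: (-3*s^2 + 5*s + 2)/(6*s^6 + s^5 - 53*s^4 - 99*s^3 - 62*s^2 + 30*s + 12)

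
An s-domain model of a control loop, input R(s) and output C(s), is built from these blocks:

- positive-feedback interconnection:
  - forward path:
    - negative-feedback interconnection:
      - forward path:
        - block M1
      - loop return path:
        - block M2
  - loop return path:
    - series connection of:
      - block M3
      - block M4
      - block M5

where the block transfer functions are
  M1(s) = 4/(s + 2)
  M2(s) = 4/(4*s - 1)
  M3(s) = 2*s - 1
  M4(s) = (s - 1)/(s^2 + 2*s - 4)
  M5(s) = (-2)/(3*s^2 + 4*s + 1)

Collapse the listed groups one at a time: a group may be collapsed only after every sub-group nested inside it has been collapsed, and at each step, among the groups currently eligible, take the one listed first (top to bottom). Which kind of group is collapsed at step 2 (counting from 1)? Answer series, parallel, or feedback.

The answer is series.

Reasoning:
Step 1 - close the feedback loop around M1, M2
Step 2 - reduce the series chain M3, M4, M5
Step 3 - reduce the feedback loop with forward [M1/(1+M1*M2)] and return (M3*M4*M5)
At step 2 the group reduced is series.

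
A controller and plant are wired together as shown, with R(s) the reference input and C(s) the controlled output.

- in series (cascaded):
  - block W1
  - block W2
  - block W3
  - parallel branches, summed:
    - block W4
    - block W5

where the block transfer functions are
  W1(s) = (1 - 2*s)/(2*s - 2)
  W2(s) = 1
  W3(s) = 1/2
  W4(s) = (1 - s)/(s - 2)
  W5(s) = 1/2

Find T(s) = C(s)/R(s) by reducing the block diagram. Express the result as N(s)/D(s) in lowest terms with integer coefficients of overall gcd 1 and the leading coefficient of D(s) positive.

Answer: (2*s^2 - s)/(8*s^2 - 24*s + 16)

Working:
Step 1. combine W4, W5 in parallel -> (-s)/(2*s - 4)
Step 2. reduce the series chain W1, W2, W3, (W4+W5), giving the overall T(s)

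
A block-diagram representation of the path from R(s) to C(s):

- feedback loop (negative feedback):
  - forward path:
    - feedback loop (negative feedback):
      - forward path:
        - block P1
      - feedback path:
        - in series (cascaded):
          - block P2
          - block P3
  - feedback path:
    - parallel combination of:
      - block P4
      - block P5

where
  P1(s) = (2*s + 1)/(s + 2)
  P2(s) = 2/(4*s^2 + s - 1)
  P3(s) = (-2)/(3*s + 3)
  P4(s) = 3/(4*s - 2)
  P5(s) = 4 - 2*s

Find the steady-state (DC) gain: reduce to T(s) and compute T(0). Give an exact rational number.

Step 1. series reduction of P2, P3, giving (-4)/(12*s^3 + 15*s^2 - 3)
Step 2. apply the feedback formula to P1, (P2*P3), giving (24*s^4 + 42*s^3 + 15*s^2 - 6*s - 3)/(12*s^4 + 39*s^3 + 30*s^2 - 11*s - 10)
Step 3. add P4, P5 (parallel), giving (-8*s^2 + 20*s - 5)/(4*s - 2)
Step 4. collapse the loop ([P1/(1+P1*(P2*P3))] forward, (P4+P5) return), giving (-96*s^5 - 120*s^4 + 24*s^3 + 54*s^2 - 6)/(192*s^6 - 192*s^5 - 732*s^4 - 180*s^3 + 275*s^2 + 48*s - 35)
Step 4 gives the overall T(s). Then T(0) = -6/(-35) = 6/35.

Therefore the answer is 6/35.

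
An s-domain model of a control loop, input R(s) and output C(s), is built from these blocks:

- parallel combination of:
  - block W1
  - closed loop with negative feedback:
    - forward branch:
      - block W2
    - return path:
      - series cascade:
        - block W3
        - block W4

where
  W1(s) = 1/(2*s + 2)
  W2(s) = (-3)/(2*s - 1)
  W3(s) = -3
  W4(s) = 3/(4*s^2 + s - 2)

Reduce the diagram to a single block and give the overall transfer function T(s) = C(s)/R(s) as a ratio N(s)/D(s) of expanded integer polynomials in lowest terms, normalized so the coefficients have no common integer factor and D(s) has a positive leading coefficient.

Reducing step by step:

Step 1: multiply W3, W4 (series): (-9)/(4*s^2 + s - 2)
Step 2: reduce the feedback loop with forward W2 and return (W3*W4): (-12*s^2 - 3*s + 6)/(8*s^3 - 2*s^2 - 5*s + 29)
Step 3: combine W1, [W2/(1+W2*(W3*W4))] in parallel - this is the overall T(s), already in the required normalized form

Answer: (-16*s^3 - 32*s^2 + s + 41)/(16*s^4 + 12*s^3 - 14*s^2 + 48*s + 58)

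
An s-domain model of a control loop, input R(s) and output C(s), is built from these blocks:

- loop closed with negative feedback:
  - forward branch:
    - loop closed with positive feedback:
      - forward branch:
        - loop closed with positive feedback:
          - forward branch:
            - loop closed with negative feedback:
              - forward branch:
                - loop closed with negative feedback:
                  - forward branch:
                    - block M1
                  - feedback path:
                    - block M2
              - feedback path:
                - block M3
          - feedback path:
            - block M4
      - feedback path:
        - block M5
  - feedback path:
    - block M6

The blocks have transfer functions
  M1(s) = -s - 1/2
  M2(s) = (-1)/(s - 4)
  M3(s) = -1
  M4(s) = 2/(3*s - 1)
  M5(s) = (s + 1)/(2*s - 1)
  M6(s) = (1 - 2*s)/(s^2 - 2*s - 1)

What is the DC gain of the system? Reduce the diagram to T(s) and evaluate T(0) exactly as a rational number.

Answer: -4/3

Working:
Step 1. close the feedback loop around M1, M2 = (-2*s^2 + 7*s + 4)/(4*s - 7)
Step 2. feedback reduction of [M1/(1+M1*M2)], M3 = (-2*s^2 + 7*s + 4)/(2*s^2 - 3*s - 11)
Step 3. reduce the feedback loop with forward [[M1/(1+M1*M2)]/(1+[M1/(1+M1*M2)]*M3)] and return M4 = (-6*s^3 + 23*s^2 + 5*s - 4)/(6*s^3 - 7*s^2 - 44*s + 3)
Step 4. reduce the feedback loop with forward [[[M1/(1+M1*M2)]/(1+[M1/(1+M1*M2)]*M3)]/(1-[[M1/(1+M1*M2)]/(1+[M1/(1+M1*M2)]*M3)]*M4)] and return M5 = (-12*s^4 + 52*s^3 - 13*s^2 - 13*s + 4)/(18*s^4 - 37*s^3 - 109*s^2 + 49*s + 1)
Step 5. collapse the loop ([[[[M1/(1+M1*M2)]/(1+[M1/(1+M1*M2)]*M3)]/(1-[[M1/(1+M1*M2)]/(1+[M1/(1+M1*M2)]*M3)]*M4)]/(1-[[[M1/(1+M1*M2)]/(1+[M1/(1+M1*M2)]*M3)]/(1-[[M1/(1+M1*M2)]/(1+[M1/(1+M1*M2)]*M3)]*M4)]*M5)] forward, M6 return) = (-12*s^6 + 76*s^5 - 105*s^4 - 39*s^3 + 43*s^2 + 5*s - 4)/(18*s^6 - 49*s^5 - 169*s^4 + 382*s^3 + 25*s^2 - 72*s + 3)
That last expression is T(s); at s = 0 only the constant terms survive, so T(0) = -4/3.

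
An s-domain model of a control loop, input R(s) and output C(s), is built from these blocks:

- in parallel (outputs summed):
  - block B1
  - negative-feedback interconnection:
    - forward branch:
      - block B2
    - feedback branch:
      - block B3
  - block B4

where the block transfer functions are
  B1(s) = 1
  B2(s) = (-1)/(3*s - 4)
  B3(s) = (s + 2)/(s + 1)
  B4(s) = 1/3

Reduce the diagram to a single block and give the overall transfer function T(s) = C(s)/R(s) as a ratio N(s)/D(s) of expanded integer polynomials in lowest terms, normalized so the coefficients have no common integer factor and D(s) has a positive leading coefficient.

The answer is (12*s^2 - 11*s - 27)/(9*s^2 - 6*s - 18).

Reasoning:
1. feedback reduction of B2, B3 = (-s - 1)/(3*s^2 - 2*s - 6)
2. parallel reduction of B1, [B2/(1+B2*B3)], B4 - this is the overall T(s), already in the required normalized form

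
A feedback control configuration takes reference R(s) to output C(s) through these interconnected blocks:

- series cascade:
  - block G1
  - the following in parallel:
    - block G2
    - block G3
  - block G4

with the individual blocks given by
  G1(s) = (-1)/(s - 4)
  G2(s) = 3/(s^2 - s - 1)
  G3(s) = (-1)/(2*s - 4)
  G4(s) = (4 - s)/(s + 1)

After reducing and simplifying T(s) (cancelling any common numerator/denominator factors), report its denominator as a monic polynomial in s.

[1] parallel reduction of G2, G3 = (-s^2 + 7*s - 11)/(2*s^3 - 6*s^2 + 2*s + 4)
[2] cascade G1, (G2+G3), G4 = (-s^2 + 7*s - 11)/(2*s^4 - 4*s^3 - 4*s^2 + 6*s + 4)
T(s) is the step-2 result (common factors already cancelled). Leading coefficient of the denominator: 2. Divide through by 2 for the monic polynomial.

Therefore the answer is s^4 - 2*s^3 - 2*s^2 + 3*s + 2.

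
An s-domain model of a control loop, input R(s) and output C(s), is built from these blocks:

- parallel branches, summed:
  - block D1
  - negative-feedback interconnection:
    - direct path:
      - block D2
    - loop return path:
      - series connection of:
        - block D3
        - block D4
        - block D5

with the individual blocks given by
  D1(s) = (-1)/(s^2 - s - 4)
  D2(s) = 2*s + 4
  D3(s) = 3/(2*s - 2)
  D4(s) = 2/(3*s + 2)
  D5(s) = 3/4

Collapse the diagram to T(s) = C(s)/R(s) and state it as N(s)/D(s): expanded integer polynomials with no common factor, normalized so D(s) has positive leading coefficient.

Step 1. reduce the series chain D3, D4, D5: 9/(12*s^2 - 4*s - 8)
Step 2. close the feedback loop around D2, (D3*D4*D5): (12*s^3 + 20*s^2 - 16*s - 16)/(6*s^2 + 7*s + 14)
Step 3. parallel reduction of D1, [D2/(1+D2*(D3*D4*D5))]; the result is T(s) itself (integer coefficients, no common factor, positive leading denominator coefficient)

Hence the answer: (12*s^5 + 8*s^4 - 84*s^3 - 86*s^2 + 73*s + 50)/(6*s^4 + s^3 - 17*s^2 - 42*s - 56)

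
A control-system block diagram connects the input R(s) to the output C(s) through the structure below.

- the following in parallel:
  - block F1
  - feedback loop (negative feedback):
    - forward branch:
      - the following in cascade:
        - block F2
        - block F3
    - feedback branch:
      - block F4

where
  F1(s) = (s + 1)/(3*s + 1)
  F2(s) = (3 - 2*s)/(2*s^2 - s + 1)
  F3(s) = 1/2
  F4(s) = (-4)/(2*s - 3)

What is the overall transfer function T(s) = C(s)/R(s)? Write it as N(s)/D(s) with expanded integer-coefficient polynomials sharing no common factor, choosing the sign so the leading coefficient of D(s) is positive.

1. series reduction of F2, F3: (3 - 2*s)/(4*s^2 - 2*s + 2)
2. close the feedback loop around (F2*F3), F4: (3 - 2*s)/(4*s^2 - 2*s + 6)
3. reduce the parallel group F1, [(F2*F3)/(1+(F2*F3)*F4)], giving the overall T(s)

Final answer: (4*s^3 - 4*s^2 + 11*s + 9)/(12*s^3 - 2*s^2 + 16*s + 6)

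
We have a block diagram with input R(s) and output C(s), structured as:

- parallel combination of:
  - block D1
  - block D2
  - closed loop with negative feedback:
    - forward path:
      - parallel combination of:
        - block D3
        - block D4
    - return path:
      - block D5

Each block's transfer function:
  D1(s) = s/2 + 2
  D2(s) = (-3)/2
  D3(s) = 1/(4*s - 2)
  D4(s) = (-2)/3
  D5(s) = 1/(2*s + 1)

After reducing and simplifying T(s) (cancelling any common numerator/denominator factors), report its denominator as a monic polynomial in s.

Step 1: parallel reduction of D3, D4 -> (7 - 8*s)/(12*s - 6)
Step 2: close the feedback loop around (D3+D4), D5 -> (-16*s^2 + 6*s + 7)/(24*s^2 - 8*s + 1)
Step 3: reduce the parallel group D1, D2, [(D3+D4)/(1+(D3+D4)*D5)] -> (24*s^3 - 16*s^2 + 5*s + 15)/(48*s^2 - 16*s + 2)
That last expression is T(s), already simplified. Scaling its denominator by 1/48 (the reciprocal of the leading coefficient) yields the monic denominator.

Answer: s^2 - s/3 + 1/24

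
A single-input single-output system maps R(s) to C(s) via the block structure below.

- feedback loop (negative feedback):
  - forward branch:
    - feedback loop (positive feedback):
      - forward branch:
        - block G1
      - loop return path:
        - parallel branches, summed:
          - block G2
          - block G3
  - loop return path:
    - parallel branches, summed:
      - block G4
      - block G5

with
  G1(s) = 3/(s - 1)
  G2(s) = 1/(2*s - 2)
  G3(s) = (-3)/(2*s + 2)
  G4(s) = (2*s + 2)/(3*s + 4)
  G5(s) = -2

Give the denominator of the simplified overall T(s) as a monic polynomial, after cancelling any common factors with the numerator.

Reducing step by step:

Step 1: add G2, G3 (parallel) = (2 - s)/(s^2 - 1)
Step 2: collapse the loop (G1 forward, (G2+G3) return) = (3*s^2 - 3)/(s^3 - s^2 + 2*s - 5)
Step 3: combine G4, G5 in parallel = (-4*s - 6)/(3*s + 4)
Step 4: reduce the feedback loop with forward [G1/(1-G1*(G2+G3))] and return (G4+G5) = (9*s^3 + 12*s^2 - 9*s - 12)/(3*s^4 - 11*s^3 - 16*s^2 + 5*s - 2)
Step 4 gives the fully reduced T(s), with no common factor left to cancel. The denominator's leading coefficient is 3, so divide each of its coefficients by 3 to get the monic form.

Answer: s^4 - 11*s^3/3 - 16*s^2/3 + 5*s/3 - 2/3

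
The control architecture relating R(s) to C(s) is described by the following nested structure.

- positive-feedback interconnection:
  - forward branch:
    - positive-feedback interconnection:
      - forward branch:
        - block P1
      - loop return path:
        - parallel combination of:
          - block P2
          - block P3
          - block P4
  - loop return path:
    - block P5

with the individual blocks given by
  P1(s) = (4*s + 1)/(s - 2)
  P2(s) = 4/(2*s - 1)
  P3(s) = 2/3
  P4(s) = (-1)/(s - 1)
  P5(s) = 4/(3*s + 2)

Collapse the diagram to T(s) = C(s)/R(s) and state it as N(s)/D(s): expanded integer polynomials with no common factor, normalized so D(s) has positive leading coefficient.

Answer: (-72*s^4 + 42*s^3 + 51*s^2 - 15*s - 6)/(30*s^4 + 191*s^3 - 217*s^2 - 89*s + 10)

Working:
(1) reduce the parallel group P2, P3, P4 -> (4*s^2 - 7)/(6*s^2 - 9*s + 3)
(2) close the feedback loop around P1, (P2+P3+P4) -> (-24*s^3 + 30*s^2 - 3*s - 3)/(10*s^3 + 25*s^2 - 49*s - 1)
(3) collapse the loop ([P1/(1-P1*(P2+P3+P4))] forward, P5 return), which is the overall transfer function T(s) = C(s)/R(s) in lowest terms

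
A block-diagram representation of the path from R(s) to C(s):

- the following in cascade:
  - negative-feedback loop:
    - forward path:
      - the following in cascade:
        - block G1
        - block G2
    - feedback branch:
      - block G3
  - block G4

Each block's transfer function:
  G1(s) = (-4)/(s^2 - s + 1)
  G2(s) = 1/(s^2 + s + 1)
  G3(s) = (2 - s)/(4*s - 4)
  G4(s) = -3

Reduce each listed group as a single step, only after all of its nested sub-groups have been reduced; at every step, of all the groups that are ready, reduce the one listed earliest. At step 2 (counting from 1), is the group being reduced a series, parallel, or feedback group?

Step 1: cascade G1, G2
Step 2: collapse the loop ((G1*G2) forward, G3 return)
Step 3: cascade [(G1*G2)/(1+(G1*G2)*G3)], G4
At step 2 the group reduced is feedback.

Hence the answer: feedback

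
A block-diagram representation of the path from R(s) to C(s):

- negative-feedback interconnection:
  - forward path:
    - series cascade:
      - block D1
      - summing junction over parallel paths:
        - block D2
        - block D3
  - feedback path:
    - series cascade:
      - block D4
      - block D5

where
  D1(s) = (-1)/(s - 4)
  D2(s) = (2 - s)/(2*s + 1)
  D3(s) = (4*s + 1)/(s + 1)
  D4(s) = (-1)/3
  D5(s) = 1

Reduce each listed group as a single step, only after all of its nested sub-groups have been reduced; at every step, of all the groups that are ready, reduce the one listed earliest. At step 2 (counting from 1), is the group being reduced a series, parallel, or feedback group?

Step 1: combine D2, D3 in parallel
Step 2: series reduction of D1, (D2+D3)
Step 3: reduce the series chain D4, D5
Step 4: close the feedback loop around (D1*(D2+D3)), (D4*D5)
Step 2 collapses a series group.

Therefore the answer is series.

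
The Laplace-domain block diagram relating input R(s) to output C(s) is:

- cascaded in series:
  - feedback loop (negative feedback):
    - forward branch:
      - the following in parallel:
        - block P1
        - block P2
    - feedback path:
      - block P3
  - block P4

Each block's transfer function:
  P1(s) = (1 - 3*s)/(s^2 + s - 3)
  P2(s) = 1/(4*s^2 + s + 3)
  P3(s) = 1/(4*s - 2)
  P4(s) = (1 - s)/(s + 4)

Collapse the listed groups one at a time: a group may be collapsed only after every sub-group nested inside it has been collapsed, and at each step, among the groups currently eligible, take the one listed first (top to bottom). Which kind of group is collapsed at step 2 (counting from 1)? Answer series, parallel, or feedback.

[1] add P1, P2 (parallel)
[2] feedback reduction of (P1+P2), P3
[3] series reduction of [(P1+P2)/(1+(P1+P2)*P3)], P4
At step 2 the group reduced is feedback.

Hence the answer: feedback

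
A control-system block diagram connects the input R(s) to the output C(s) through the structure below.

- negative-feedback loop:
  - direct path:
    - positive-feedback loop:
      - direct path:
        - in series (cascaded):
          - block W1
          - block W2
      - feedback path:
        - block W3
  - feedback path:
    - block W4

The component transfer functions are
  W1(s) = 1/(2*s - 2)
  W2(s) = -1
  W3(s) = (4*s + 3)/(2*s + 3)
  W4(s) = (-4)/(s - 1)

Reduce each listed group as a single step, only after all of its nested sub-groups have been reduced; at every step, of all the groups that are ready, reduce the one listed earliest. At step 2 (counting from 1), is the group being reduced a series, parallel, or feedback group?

The answer is feedback.

Reasoning:
1. cascade W1, W2
2. feedback reduction of (W1*W2), W3
3. feedback reduction of [(W1*W2)/(1-(W1*W2)*W3)], W4
Step 2: feedback.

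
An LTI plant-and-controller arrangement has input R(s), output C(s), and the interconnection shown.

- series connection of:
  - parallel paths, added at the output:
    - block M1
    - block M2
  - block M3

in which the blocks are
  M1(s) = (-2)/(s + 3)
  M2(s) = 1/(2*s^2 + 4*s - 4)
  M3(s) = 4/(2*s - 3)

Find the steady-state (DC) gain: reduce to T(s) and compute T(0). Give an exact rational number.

The answer is 11/9.

Reasoning:
[1] reduce the parallel group M1, M2 = (-4*s^2 - 7*s + 11)/(2*s^3 + 10*s^2 + 8*s - 12)
[2] combine (M1+M2), M3 in series = (-8*s^2 - 14*s + 22)/(2*s^4 + 7*s^3 - 7*s^2 - 24*s + 18)
That last expression is T(s); at s = 0 only the constant terms survive, so T(0) = 22/18 = 11/9.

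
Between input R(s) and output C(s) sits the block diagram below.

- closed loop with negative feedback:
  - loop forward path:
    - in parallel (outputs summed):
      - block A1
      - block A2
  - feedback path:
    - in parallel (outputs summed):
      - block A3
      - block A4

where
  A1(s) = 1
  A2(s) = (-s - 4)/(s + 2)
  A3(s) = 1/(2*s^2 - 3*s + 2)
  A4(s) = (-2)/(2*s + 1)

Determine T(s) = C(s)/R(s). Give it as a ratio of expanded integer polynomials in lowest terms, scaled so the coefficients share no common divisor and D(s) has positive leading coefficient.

Step 1: sum the parallel branches A1, A2 gives (-2)/(s + 2)
Step 2: sum the parallel branches A3, A4 gives (-4*s^2 + 8*s - 3)/(4*s^3 - 4*s^2 + s + 2)
Step 3: apply the feedback formula to (A1+A2), (A3+A4), which is the overall transfer function T(s) = C(s)/R(s) in lowest terms

Answer: (-8*s^3 + 8*s^2 - 2*s - 4)/(4*s^4 + 4*s^3 + s^2 - 12*s + 10)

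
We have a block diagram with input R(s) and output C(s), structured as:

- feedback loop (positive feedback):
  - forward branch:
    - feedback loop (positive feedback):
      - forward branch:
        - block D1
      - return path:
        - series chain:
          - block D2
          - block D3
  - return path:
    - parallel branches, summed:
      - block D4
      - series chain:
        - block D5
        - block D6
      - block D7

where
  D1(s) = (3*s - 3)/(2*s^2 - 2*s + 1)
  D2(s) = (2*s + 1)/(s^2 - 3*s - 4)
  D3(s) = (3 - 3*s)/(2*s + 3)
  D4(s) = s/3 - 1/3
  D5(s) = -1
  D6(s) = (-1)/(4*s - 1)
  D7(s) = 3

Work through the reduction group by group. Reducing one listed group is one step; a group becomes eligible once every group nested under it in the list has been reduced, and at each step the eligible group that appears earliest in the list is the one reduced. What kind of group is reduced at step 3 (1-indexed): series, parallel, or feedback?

[1] cascade D2, D3
[2] reduce the feedback loop with forward D1 and return (D2*D3)
[3] multiply D5, D6 (series)
[4] add D4, (D5*D6), D7 (parallel)
[5] collapse the loop ([D1/(1-D1*(D2*D3))] forward, (D4+(D5*D6)+D7) return)
Step 3: series.

Hence the answer: series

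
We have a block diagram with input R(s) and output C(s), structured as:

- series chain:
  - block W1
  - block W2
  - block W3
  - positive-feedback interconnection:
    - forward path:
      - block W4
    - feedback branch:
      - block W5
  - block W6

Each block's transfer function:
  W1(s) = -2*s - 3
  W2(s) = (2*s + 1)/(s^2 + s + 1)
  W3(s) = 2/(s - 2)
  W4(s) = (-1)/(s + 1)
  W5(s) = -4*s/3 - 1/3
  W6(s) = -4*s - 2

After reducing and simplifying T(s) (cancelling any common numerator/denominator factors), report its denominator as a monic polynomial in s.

1. reduce the feedback loop with forward W4 and return W5 = 3/(s - 2)
2. series reduction of W1, W2, W3, [W4/(1-W4*W5)], W6 = (96*s^3 + 240*s^2 + 168*s + 36)/(s^4 - 3*s^3 + s^2 + 4)
That last expression is T(s), already simplified, and its denominator is already monic.

Hence the answer: s^4 - 3*s^3 + s^2 + 4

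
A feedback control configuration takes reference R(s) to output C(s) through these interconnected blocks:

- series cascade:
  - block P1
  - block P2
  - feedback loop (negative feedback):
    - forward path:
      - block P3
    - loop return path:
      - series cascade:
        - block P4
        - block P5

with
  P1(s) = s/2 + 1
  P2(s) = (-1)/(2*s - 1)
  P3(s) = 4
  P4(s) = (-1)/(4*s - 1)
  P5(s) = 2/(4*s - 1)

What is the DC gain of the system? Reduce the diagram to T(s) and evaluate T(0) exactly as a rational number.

First reduce the diagram to T(s).

1. cascade P4, P5; result (-2)/(16*s^2 - 8*s + 1)
2. feedback reduction of P3, (P4*P5); result (64*s^2 - 32*s + 4)/(16*s^2 - 8*s - 7)
3. reduce the series chain P1, P2, [P3/(1+P3*(P4*P5))]; result (-32*s^3 - 48*s^2 + 30*s - 4)/(32*s^3 - 32*s^2 - 6*s + 7)
The step-3 result is T(s). Setting s = 0: T(0) = -4/7.

Answer: -4/7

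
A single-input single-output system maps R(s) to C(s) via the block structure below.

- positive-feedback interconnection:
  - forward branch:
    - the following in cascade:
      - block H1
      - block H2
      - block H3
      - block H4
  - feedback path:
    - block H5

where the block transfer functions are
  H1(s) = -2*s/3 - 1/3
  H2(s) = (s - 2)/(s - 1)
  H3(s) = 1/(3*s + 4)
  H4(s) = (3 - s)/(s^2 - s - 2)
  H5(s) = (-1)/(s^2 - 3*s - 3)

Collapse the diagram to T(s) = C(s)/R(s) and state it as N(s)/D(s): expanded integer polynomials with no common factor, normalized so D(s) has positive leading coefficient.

Step 1 - reduce the series chain H1, H2, H3, H4 = (2*s^2 - 5*s - 3)/(9*s^3 + 12*s^2 - 9*s - 12)
Step 2 - collapse the loop ((H1*H2*H3*H4) forward, H5 return), giving the overall T(s)

Hence the answer: (2*s^4 - 11*s^3 + 6*s^2 + 24*s + 9)/(9*s^5 - 15*s^4 - 72*s^3 - 19*s^2 + 58*s + 33)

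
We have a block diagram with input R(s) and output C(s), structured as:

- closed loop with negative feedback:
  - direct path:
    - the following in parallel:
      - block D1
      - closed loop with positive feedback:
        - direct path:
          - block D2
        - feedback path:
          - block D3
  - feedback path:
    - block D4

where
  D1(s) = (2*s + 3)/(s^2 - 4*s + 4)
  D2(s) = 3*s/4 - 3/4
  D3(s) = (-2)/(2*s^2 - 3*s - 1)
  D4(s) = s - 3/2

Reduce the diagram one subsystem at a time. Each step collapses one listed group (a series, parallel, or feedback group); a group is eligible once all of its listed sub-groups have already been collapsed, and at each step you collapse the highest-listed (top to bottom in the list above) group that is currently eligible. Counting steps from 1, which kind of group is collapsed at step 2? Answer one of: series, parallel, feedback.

Step 1 - close the feedback loop around D2, D3
Step 2 - sum the parallel branches D1, [D2/(1-D2*D3)]
Step 3 - reduce the feedback loop with forward (D1+[D2/(1-D2*D3)]) and return D4
The group at step 2 is a parallel group.

Hence the answer: parallel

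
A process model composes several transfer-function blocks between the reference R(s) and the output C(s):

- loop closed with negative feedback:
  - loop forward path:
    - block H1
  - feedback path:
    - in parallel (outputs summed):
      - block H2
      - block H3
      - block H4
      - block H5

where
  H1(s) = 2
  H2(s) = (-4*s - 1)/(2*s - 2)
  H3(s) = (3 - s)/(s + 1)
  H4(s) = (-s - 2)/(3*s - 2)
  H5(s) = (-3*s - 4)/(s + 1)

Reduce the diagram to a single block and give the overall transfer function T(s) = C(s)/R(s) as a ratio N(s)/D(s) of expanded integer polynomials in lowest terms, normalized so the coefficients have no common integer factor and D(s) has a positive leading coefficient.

Answer: (-6*s^3 + 4*s^2 + 6*s - 4)/(35*s^3 - 21*s^2 - 4)

Working:
Step 1 - add H2, H3, H4, H5 (parallel) = (-38*s^3 + 23*s^2 + 3*s + 2)/(6*s^3 - 4*s^2 - 6*s + 4)
Step 2 - reduce the feedback loop with forward H1 and return (H2+H3+H4+H5); the result is T(s) itself (integer coefficients, no common factor, positive leading denominator coefficient)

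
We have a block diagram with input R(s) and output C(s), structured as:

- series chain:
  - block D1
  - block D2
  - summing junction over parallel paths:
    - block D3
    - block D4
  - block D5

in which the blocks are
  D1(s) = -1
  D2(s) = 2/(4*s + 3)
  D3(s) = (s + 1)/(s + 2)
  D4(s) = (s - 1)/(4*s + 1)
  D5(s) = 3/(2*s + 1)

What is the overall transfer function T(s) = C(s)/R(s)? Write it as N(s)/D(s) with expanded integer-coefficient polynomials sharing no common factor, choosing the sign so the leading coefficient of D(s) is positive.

Answer: (-30*s^2 - 36*s + 6)/(32*s^4 + 112*s^3 + 118*s^2 + 47*s + 6)

Working:
[1] reduce the parallel group D3, D4; result (5*s^2 + 6*s - 1)/(4*s^2 + 9*s + 2)
[2] cascade D1, D2, (D3+D4), D5; the result is T(s) itself (integer coefficients, no common factor, positive leading denominator coefficient)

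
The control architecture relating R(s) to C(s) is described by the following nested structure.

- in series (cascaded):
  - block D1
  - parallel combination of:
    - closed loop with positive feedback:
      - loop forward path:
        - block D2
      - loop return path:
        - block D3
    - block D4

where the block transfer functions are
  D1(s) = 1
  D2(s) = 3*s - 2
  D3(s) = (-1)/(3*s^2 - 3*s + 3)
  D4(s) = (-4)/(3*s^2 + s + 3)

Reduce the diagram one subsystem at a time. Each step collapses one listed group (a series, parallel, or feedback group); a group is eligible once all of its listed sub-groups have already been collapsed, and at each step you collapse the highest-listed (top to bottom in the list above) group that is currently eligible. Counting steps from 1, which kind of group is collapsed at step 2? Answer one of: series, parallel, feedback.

Reducing step by step:

1. feedback reduction of D2, D3
2. reduce the parallel group [D2/(1-D2*D3)], D4
3. combine D1, ([D2/(1-D2*D3)]+D4) in series
At step 2 the group reduced is parallel.

Answer: parallel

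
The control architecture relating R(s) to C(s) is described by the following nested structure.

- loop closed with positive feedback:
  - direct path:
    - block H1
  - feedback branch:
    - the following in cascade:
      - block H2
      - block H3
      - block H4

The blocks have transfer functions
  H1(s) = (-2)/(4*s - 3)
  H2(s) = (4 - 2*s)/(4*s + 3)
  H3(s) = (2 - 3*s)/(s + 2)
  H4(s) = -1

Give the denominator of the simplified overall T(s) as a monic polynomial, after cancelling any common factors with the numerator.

The answer is s^3 + 5*s^2/4 + 23*s/16 - 17/8.

Reasoning:
(1) multiply H2, H3, H4 (series): (-6*s^2 + 16*s - 8)/(4*s^2 + 11*s + 6)
(2) apply the feedback formula to H1, (H2*H3*H4): (-8*s^2 - 22*s - 12)/(16*s^3 + 20*s^2 + 23*s - 34)
No further cancellation is possible in the step-2 result, so that is T(s). Its denominator becomes monic after dividing by the leading coefficient 16.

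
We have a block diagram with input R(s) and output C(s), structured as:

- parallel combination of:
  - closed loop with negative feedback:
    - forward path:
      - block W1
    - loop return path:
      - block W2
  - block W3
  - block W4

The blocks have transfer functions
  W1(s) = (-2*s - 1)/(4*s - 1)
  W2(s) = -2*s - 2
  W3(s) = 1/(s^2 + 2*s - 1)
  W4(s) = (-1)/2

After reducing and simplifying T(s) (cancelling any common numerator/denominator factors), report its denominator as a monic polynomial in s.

Step 1. close the feedback loop around W1, W2 -> (-2*s - 1)/(4*s^2 + 10*s + 1)
Step 2. add [W1/(1+W1*W2)], W3, W4 (parallel) -> (-4*s^4 - 22*s^3 - 19*s^2 + 28*s + 5)/(8*s^4 + 36*s^3 + 34*s^2 - 16*s - 2)
The result of step 2 is T(s) in lowest terms. Its denominator has leading coefficient 8; dividing the denominator through by 8 makes it monic.

Therefore the answer is s^4 + 9*s^3/2 + 17*s^2/4 - 2*s - 1/4.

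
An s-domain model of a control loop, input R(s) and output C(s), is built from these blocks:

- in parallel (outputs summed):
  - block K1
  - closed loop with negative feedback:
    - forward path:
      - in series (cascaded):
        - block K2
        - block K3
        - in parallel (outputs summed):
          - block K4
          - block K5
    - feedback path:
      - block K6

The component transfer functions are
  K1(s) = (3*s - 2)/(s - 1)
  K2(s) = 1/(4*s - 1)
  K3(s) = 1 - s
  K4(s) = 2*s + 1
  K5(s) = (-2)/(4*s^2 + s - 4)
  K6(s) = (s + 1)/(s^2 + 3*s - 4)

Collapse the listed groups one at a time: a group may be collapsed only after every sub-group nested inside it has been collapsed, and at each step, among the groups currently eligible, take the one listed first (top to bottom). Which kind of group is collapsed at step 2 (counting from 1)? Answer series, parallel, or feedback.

Reducing step by step:

Step 1: reduce the parallel group K4, K5
Step 2: multiply K2, K3, (K4+K5) (series)
Step 3: feedback reduction of (K2*K3*(K4+K5)), K6
Step 4: add K1, [(K2*K3*(K4+K5))/(1+(K2*K3*(K4+K5))*K6)] (parallel)
The group at step 2 is a series group.

Answer: series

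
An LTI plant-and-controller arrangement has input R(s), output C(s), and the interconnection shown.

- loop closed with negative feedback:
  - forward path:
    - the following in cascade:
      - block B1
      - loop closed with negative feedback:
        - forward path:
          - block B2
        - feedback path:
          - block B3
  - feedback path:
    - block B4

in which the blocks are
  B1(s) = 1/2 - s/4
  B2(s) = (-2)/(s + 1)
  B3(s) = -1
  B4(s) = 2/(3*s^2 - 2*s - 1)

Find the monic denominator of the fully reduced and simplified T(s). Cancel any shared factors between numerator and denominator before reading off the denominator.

First reduce the diagram to T(s).

(1) close the feedback loop around B2, B3, giving (-2)/(s + 3)
(2) combine B1, [B2/(1+B2*B3)] in series, giving (s - 2)/(2*s + 6)
(3) feedback reduction of (B1*[B2/(1+B2*B3)]), B4, giving (3*s^3 - 8*s^2 + 3*s + 2)/(6*s^3 + 14*s^2 - 12*s - 10)
The result of step 3 is T(s) in lowest terms. Its denominator has leading coefficient 6; dividing the denominator through by 6 makes it monic.

Answer: s^3 + 7*s^2/3 - 2*s - 5/3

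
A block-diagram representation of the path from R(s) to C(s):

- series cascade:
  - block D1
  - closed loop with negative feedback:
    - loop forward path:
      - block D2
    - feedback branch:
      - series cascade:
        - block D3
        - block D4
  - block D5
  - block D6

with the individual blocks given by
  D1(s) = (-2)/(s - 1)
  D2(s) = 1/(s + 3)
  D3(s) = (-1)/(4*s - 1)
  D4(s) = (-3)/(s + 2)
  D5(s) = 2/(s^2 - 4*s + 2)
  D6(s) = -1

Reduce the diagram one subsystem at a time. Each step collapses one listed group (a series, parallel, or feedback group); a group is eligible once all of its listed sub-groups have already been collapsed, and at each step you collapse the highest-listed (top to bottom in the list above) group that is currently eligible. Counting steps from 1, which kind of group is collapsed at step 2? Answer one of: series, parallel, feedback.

Reducing step by step:

1. reduce the series chain D3, D4
2. reduce the feedback loop with forward D2 and return (D3*D4)
3. reduce the series chain D1, [D2/(1+D2*(D3*D4))], D5, D6
So the answer for step 2 is feedback.

Answer: feedback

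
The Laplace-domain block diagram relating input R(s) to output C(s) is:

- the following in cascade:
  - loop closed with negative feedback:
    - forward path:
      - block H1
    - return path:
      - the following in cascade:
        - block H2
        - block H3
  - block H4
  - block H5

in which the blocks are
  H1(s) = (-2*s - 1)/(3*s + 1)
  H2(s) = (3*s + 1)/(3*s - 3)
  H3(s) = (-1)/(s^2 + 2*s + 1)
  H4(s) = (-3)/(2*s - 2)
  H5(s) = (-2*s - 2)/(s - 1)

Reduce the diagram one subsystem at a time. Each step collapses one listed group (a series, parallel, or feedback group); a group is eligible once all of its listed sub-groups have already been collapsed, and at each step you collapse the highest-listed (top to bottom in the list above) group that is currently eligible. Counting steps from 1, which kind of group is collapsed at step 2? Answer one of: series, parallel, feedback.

[1] cascade H2, H3
[2] collapse the loop (H1 forward, (H2*H3) return)
[3] reduce the series chain [H1/(1+H1*(H2*H3))], H4, H5
So the answer for step 2 is feedback.

Therefore the answer is feedback.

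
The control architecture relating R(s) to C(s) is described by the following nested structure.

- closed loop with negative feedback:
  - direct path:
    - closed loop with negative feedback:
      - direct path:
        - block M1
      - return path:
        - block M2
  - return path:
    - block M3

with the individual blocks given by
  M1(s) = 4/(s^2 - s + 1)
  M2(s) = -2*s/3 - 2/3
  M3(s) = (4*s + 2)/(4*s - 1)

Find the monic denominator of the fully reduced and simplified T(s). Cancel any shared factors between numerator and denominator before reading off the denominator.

The answer is s^3 - 47*s^2/12 + 13*s/4 + 29/12.

Reasoning:
Step 1: feedback reduction of M1, M2; result 12/(3*s^2 - 11*s - 5)
Step 2: apply the feedback formula to [M1/(1+M1*M2)], M3; result (48*s - 12)/(12*s^3 - 47*s^2 + 39*s + 29)
That last expression is T(s), already simplified. Scaling its denominator by 1/12 (the reciprocal of the leading coefficient) yields the monic denominator.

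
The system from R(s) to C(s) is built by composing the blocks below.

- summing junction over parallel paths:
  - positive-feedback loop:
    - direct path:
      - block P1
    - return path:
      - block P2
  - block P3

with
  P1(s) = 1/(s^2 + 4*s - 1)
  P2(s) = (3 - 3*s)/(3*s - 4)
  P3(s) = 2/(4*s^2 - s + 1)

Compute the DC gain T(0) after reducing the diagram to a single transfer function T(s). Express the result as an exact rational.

The answer is -2.

Reasoning:
Step 1 - collapse the loop (P1 forward, P2 return) = (3*s - 4)/(3*s^3 + 8*s^2 - 16*s + 1)
Step 2 - combine [P1/(1-P1*P2)], P3 in parallel = (18*s^3 - 3*s^2 - 25*s - 2)/(12*s^5 + 29*s^4 - 69*s^3 + 28*s^2 - 17*s + 1)
The step-2 result is T(s). Setting s = 0: T(0) = -2/1 = -2.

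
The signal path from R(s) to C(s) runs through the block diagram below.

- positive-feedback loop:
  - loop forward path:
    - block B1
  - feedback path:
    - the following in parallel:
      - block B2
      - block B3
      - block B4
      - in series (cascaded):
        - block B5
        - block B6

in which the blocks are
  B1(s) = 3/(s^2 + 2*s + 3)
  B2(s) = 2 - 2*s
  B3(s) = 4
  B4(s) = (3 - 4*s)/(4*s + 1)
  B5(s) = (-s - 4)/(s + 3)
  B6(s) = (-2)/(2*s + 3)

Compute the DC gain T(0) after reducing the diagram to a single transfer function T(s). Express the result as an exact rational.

[1] multiply B5, B6 (series): (2*s + 8)/(2*s^2 + 9*s + 9)
[2] add B2, B3, B4, (B5*B6) (parallel): (-16*s^4 - 36*s^3 + 116*s^2 + 277*s + 89)/(8*s^3 + 38*s^2 + 45*s + 9)
[3] close the feedback loop around B1, (B2+B3+B4+(B5*B6)): (24*s^3 + 114*s^2 + 135*s + 27)/(8*s^5 + 102*s^4 + 253*s^3 - 135*s^2 - 678*s - 240)
The step-3 result is T(s). Setting s = 0: T(0) = 27/(-240) = -9/80.

Final answer: -9/80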